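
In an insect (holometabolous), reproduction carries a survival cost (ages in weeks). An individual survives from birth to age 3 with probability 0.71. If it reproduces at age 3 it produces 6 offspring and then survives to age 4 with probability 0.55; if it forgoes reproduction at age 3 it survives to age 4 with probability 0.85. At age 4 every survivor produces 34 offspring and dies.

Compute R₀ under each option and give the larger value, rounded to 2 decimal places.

20.52

breed at age 3: R₀ = 0.71 × (6 + 0.55 × 34) = 0.71 × 24.7000 = 17.5370
delay to age 4: R₀ = 0.71 × (0.85 × 34) = 0.71 × 28.9000 = 20.5190
Higher: delay to age 4 (20.5190).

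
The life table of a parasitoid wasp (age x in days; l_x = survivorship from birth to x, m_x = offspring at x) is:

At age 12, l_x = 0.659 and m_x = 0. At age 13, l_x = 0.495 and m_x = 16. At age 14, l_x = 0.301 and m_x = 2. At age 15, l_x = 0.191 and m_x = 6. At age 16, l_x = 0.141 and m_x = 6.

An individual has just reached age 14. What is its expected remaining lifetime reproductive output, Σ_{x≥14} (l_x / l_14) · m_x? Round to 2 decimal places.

l_14 = 0.301. Conditional survival from age 14 to x is l_x / l_14.
  x=14: (0.301/0.301) × 2 = 2.0000
  x=15: (0.191/0.301) × 6 = 3.8073
  x=16: (0.141/0.301) × 6 = 2.8106
Sum = 2.0000 + 3.8073 + 2.8106 = 8.6179

8.62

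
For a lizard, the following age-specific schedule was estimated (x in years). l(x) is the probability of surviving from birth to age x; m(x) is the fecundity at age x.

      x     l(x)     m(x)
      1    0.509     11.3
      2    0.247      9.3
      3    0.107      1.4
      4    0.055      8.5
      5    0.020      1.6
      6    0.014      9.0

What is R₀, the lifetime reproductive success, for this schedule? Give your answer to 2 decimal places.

R₀ = Σ l(x) m(x):
  age 1: 0.509 × 11.3 = 5.7517
  age 2: 0.247 × 9.3 = 2.2971
  age 3: 0.107 × 1.4 = 0.1498
  age 4: 0.055 × 8.5 = 0.4675
  age 5: 0.020 × 1.6 = 0.0320
  age 6: 0.014 × 9.0 = 0.1260
R₀ = 5.7517 + 2.2971 + 0.1498 + 0.4675 + 0.0320 + 0.1260 = 8.8241

8.82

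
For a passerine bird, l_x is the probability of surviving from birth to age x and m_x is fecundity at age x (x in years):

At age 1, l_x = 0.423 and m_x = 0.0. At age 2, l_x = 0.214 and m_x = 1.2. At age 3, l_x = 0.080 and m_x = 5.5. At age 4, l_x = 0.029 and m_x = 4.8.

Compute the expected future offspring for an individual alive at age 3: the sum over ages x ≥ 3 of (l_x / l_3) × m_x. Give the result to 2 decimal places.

7.24

l_3 = 0.080. Conditional survival from age 3 to x is l_x / l_3.
  x=3: (0.080/0.080) × 5.5 = 5.5000
  x=4: (0.029/0.080) × 4.8 = 1.7400
Sum = 5.5000 + 1.7400 = 7.2400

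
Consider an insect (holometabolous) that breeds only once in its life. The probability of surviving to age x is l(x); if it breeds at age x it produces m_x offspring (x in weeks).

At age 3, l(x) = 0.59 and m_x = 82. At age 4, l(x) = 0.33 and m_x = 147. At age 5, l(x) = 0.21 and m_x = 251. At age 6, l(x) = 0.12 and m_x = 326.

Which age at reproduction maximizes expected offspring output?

5

Expected offspring if breeding at age x = l(x) × m_x:
  age 3: 0.59 × 82 = 48.380
  age 4: 0.33 × 147 = 48.510
  age 5: 0.21 × 251 = 52.710
  age 6: 0.12 × 326 = 39.120
Maximum at age 5 (52.710).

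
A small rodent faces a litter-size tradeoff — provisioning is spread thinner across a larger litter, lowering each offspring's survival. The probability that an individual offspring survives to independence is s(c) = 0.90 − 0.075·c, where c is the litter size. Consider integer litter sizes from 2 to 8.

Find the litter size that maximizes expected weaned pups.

6

Expected weaned pups = c × s(c):
  c=2: 2 × 0.750 = 1.500
  c=3: 3 × 0.675 = 2.025
  c=4: 4 × 0.600 = 2.400
  c=5: 5 × 0.525 = 2.625
  c=6: 6 × 0.450 = 2.700
  c=7: 7 × 0.375 = 2.625
  c=8: 8 × 0.300 = 2.400
Maximum at c = 6 (2.700 weaned pups).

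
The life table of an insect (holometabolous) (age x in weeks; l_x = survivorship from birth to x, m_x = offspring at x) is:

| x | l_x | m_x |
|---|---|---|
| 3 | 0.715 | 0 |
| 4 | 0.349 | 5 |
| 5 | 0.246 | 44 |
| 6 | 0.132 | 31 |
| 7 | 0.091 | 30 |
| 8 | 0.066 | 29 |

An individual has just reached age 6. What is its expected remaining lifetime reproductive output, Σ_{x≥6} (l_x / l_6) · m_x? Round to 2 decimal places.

66.18

l_6 = 0.132. Conditional survival from age 6 to x is l_x / l_6.
  x=6: (0.132/0.132) × 31 = 31.0000
  x=7: (0.091/0.132) × 30 = 20.6818
  x=8: (0.066/0.132) × 29 = 14.5000
Sum = 31.0000 + 20.6818 + 14.5000 = 66.1818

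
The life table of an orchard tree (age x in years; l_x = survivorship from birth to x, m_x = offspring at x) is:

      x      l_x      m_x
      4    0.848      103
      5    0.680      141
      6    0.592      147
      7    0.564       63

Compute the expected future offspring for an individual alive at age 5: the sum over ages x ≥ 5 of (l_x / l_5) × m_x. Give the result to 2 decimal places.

l_5 = 0.680. Conditional survival from age 5 to x is l_x / l_5.
  x=5: (0.680/0.680) × 141 = 141.0000
  x=6: (0.592/0.680) × 147 = 127.9765
  x=7: (0.564/0.680) × 63 = 52.2529
Sum = 141.0000 + 127.9765 + 52.2529 = 321.2294

321.23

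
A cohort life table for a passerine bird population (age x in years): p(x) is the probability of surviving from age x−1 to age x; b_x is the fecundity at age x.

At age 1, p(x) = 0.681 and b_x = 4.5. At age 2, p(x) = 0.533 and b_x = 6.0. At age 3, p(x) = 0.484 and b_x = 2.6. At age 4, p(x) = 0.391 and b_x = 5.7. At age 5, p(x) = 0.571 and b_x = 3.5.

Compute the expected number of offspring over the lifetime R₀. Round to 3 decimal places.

6.228

Survivorship from birth: l_x = p_1·p_2·…·p_x.
  l_1 = 0.68100
  l_2 = 0.36297
  l_3 = 0.17568
  l_4 = 0.06869
  l_5 = 0.03922
R₀ = Σ l_x b_x:
  age 1: 0.68100 × 4.5 = 3.0645
  age 2: 0.36297 × 6.0 = 2.1778
  age 3: 0.17568 × 2.6 = 0.4568
  age 4: 0.06869 × 5.7 = 0.3915
  age 5: 0.03922 × 3.5 = 0.1373
R₀ = 3.0645 + 2.1778 + 0.4568 + 0.3915 + 0.1373 = 6.2279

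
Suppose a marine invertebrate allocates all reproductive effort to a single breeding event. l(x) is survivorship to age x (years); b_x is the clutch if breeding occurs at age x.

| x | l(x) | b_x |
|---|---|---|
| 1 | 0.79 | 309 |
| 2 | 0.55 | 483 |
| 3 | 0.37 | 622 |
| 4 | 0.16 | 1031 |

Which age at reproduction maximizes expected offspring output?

2

Expected offspring if breeding at age x = l(x) × b_x:
  age 1: 0.79 × 309 = 244.110
  age 2: 0.55 × 483 = 265.650
  age 3: 0.37 × 622 = 230.140
  age 4: 0.16 × 1031 = 164.960
Maximum at age 2 (265.650).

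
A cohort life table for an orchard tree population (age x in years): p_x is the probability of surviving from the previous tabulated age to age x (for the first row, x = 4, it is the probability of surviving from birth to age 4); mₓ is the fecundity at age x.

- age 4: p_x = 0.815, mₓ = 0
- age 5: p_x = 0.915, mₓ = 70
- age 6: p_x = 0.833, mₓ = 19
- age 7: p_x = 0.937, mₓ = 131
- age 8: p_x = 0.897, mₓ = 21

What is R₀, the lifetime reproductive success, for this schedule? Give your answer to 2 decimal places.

Survivorship from birth: l_x = p_4·p_5·…·p_x.
  l_4 = 0.81500
  l_5 = 0.74572
  l_6 = 0.62119
  l_7 = 0.58205
  l_8 = 0.52210
R₀ = Σ l_x mₓ:
  age 4: 0.81500 × 0 = 0.0000
  age 5: 0.74572 × 70 = 52.2004
  age 6: 0.62119 × 19 = 11.8026
  age 7: 0.58205 × 131 = 76.2485
  age 8: 0.52210 × 21 = 10.9641
R₀ = 0.0000 + 52.2004 + 11.8026 + 76.2485 + 10.9641 = 151.2157

151.22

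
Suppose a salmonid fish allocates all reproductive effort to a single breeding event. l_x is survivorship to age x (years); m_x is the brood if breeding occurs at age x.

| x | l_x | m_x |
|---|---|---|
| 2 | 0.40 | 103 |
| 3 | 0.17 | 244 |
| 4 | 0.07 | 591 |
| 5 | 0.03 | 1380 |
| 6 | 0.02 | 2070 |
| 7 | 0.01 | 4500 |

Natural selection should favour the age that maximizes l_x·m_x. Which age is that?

7

Expected offspring if breeding at age x = l_x × m_x:
  age 2: 0.40 × 103 = 41.200
  age 3: 0.17 × 244 = 41.480
  age 4: 0.07 × 591 = 41.370
  age 5: 0.03 × 1380 = 41.400
  age 6: 0.02 × 2070 = 41.400
  age 7: 0.01 × 4500 = 45.000
Maximum at age 7 (45.000).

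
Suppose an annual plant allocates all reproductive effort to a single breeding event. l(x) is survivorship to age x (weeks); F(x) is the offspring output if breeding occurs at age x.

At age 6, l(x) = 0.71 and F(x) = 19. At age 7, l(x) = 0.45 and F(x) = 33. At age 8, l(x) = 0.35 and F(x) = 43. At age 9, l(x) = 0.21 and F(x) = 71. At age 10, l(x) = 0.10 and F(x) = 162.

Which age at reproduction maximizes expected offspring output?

Expected offspring if breeding at age x = l(x) × F(x):
  age 6: 0.71 × 19 = 13.490
  age 7: 0.45 × 33 = 14.850
  age 8: 0.35 × 43 = 15.050
  age 9: 0.21 × 71 = 14.910
  age 10: 0.10 × 162 = 16.200
Maximum at age 10 (16.200).

10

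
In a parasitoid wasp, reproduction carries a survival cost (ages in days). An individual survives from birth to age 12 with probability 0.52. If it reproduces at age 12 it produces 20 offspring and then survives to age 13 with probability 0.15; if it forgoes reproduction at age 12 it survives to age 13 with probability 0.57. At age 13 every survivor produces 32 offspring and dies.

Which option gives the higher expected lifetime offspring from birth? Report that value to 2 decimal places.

12.90

breed at age 12: R₀ = 0.52 × (20 + 0.15 × 32) = 0.52 × 24.8000 = 12.8960
delay to age 13: R₀ = 0.52 × (0.57 × 32) = 0.52 × 18.2400 = 9.4848
Higher: breed at age 12 (12.8960).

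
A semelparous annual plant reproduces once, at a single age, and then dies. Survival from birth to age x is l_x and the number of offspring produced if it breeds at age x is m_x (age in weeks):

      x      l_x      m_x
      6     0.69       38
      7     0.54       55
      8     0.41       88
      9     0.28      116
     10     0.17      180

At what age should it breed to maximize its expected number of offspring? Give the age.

Expected offspring if breeding at age x = l_x × m_x:
  age 6: 0.69 × 38 = 26.220
  age 7: 0.54 × 55 = 29.700
  age 8: 0.41 × 88 = 36.080
  age 9: 0.28 × 116 = 32.480
  age 10: 0.17 × 180 = 30.600
Maximum at age 8 (36.080).

8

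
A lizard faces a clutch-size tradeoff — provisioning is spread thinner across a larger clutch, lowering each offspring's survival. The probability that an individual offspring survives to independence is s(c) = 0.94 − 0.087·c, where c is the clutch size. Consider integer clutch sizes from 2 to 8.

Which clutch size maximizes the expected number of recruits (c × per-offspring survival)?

5

Expected recruits = c × s(c):
  c=2: 2 × 0.766 = 1.532
  c=3: 3 × 0.679 = 2.037
  c=4: 4 × 0.592 = 2.368
  c=5: 5 × 0.505 = 2.525
  c=6: 6 × 0.418 = 2.508
  c=7: 7 × 0.331 = 2.317
  c=8: 8 × 0.244 = 1.952
Maximum at c = 5 (2.525 recruits).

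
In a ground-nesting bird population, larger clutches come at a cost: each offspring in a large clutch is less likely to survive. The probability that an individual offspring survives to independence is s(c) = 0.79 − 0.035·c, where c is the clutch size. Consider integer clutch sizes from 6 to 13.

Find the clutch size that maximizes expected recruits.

Expected recruits = c × s(c):
  c=6: 6 × 0.580 = 3.480
  c=7: 7 × 0.545 = 3.815
  c=8: 8 × 0.510 = 4.080
  c=9: 9 × 0.475 = 4.275
  c=10: 10 × 0.440 = 4.400
  c=11: 11 × 0.405 = 4.455
  c=12: 12 × 0.370 = 4.440
  c=13: 13 × 0.335 = 4.355
Maximum at c = 11 (4.455 recruits).

11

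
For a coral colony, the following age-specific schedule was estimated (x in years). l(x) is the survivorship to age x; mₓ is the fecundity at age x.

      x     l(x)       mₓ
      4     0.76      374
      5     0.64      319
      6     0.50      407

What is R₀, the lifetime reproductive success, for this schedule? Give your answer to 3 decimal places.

R₀ = Σ l(x) mₓ:
  age 4: 0.76 × 374 = 284.2400
  age 5: 0.64 × 319 = 204.1600
  age 6: 0.50 × 407 = 203.5000
R₀ = 284.2400 + 204.1600 + 203.5000 = 691.9000

691.900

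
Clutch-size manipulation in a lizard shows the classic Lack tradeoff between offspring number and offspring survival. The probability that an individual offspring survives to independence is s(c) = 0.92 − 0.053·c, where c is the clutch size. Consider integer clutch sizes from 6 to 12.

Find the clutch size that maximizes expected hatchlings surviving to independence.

Expected hatchlings surviving to independence = c × s(c):
  c=6: 6 × 0.602 = 3.612
  c=7: 7 × 0.549 = 3.843
  c=8: 8 × 0.496 = 3.968
  c=9: 9 × 0.443 = 3.987
  c=10: 10 × 0.390 = 3.900
  c=11: 11 × 0.337 = 3.707
  c=12: 12 × 0.284 = 3.408
Maximum at c = 9 (3.987 hatchlings surviving to independence).

9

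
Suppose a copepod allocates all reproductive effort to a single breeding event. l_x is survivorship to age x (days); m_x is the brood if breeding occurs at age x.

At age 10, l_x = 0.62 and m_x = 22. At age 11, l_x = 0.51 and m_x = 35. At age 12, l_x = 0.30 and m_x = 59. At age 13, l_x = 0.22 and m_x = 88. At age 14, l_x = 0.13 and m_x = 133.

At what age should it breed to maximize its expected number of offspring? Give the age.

13

Expected offspring if breeding at age x = l_x × m_x:
  age 10: 0.62 × 22 = 13.640
  age 11: 0.51 × 35 = 17.850
  age 12: 0.30 × 59 = 17.700
  age 13: 0.22 × 88 = 19.360
  age 14: 0.13 × 133 = 17.290
Maximum at age 13 (19.360).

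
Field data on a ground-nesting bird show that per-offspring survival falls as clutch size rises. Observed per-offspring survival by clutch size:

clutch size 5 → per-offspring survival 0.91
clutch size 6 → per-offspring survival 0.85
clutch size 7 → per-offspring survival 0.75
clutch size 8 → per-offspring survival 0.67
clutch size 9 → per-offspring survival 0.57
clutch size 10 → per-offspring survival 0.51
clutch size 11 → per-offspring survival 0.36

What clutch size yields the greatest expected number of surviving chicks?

8

Expected surviving chicks = c × s(c):
  c=5: 5 × 0.91 = 4.550
  c=6: 6 × 0.85 = 5.100
  c=7: 7 × 0.75 = 5.250
  c=8: 8 × 0.67 = 5.360
  c=9: 9 × 0.57 = 5.130
  c=10: 10 × 0.51 = 5.100
  c=11: 11 × 0.36 = 3.960
Maximum at c = 8 (5.360 surviving chicks).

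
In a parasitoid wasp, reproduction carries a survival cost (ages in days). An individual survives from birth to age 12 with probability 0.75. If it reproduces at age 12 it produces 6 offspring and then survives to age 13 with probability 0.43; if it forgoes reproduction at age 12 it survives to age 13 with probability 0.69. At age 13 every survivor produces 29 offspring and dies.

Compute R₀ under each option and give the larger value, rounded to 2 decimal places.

15.01

breed at age 12: R₀ = 0.75 × (6 + 0.43 × 29) = 0.75 × 18.4700 = 13.8525
delay to age 13: R₀ = 0.75 × (0.69 × 29) = 0.75 × 20.0100 = 15.0075
Higher: delay to age 13 (15.0075).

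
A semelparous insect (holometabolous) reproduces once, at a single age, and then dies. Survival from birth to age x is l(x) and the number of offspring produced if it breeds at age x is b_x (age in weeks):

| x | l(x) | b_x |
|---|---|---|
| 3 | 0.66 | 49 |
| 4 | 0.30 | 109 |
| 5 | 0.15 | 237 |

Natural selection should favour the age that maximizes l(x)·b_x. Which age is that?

Expected offspring if breeding at age x = l(x) × b_x:
  age 3: 0.66 × 49 = 32.340
  age 4: 0.30 × 109 = 32.700
  age 5: 0.15 × 237 = 35.550
Maximum at age 5 (35.550).

5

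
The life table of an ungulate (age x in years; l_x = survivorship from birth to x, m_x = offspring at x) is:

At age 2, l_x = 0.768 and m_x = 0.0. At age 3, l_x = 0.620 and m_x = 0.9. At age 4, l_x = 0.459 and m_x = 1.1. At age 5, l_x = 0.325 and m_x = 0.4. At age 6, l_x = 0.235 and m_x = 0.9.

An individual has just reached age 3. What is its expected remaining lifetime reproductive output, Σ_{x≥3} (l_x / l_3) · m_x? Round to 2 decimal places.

2.27

l_3 = 0.620. Conditional survival from age 3 to x is l_x / l_3.
  x=3: (0.620/0.620) × 0.9 = 0.9000
  x=4: (0.459/0.620) × 1.1 = 0.8144
  x=5: (0.325/0.620) × 0.4 = 0.2097
  x=6: (0.235/0.620) × 0.9 = 0.3411
Sum = 0.9000 + 0.8144 + 0.2097 + 0.3411 = 2.2652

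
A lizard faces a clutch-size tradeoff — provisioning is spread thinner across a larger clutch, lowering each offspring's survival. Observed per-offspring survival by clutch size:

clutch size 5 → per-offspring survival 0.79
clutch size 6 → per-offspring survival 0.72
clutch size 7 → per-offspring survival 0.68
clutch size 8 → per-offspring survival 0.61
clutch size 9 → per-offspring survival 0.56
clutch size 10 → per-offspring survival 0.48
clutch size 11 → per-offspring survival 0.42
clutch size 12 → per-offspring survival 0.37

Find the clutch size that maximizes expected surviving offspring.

Expected surviving offspring = c × s(c):
  c=5: 5 × 0.79 = 3.950
  c=6: 6 × 0.72 = 4.320
  c=7: 7 × 0.68 = 4.760
  c=8: 8 × 0.61 = 4.880
  c=9: 9 × 0.56 = 5.040
  c=10: 10 × 0.48 = 4.800
  c=11: 11 × 0.42 = 4.620
  c=12: 12 × 0.37 = 4.440
Maximum at c = 9 (5.040 surviving offspring).

9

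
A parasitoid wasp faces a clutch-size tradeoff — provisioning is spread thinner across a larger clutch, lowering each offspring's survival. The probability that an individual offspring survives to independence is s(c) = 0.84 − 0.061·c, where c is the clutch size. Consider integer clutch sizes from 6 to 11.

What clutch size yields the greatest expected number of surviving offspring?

Expected surviving offspring = c × s(c):
  c=6: 6 × 0.474 = 2.844
  c=7: 7 × 0.413 = 2.891
  c=8: 8 × 0.352 = 2.816
  c=9: 9 × 0.291 = 2.619
  c=10: 10 × 0.230 = 2.300
  c=11: 11 × 0.169 = 1.859
Maximum at c = 7 (2.891 surviving offspring).

7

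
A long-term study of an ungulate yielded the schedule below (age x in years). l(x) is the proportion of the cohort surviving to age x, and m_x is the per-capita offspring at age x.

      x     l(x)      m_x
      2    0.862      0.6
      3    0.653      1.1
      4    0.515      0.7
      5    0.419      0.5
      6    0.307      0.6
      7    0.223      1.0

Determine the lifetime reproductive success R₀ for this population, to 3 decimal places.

R₀ = Σ l(x) m_x:
  age 2: 0.862 × 0.6 = 0.5172
  age 3: 0.653 × 1.1 = 0.7183
  age 4: 0.515 × 0.7 = 0.3605
  age 5: 0.419 × 0.5 = 0.2095
  age 6: 0.307 × 0.6 = 0.1842
  age 7: 0.223 × 1.0 = 0.2230
R₀ = 0.5172 + 0.7183 + 0.3605 + 0.2095 + 0.1842 + 0.2230 = 2.2127

2.213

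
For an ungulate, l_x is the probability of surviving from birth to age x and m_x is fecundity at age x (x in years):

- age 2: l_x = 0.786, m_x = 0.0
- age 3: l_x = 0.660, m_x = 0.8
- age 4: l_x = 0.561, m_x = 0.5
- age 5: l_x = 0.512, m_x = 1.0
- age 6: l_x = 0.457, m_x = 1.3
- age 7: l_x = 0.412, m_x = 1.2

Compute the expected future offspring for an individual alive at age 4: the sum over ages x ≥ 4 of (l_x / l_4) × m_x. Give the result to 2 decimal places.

l_4 = 0.561. Conditional survival from age 4 to x is l_x / l_4.
  x=4: (0.561/0.561) × 0.5 = 0.5000
  x=5: (0.512/0.561) × 1.0 = 0.9127
  x=6: (0.457/0.561) × 1.3 = 1.0590
  x=7: (0.412/0.561) × 1.2 = 0.8813
Sum = 0.5000 + 0.9127 + 1.0590 + 0.8813 = 3.3529

3.35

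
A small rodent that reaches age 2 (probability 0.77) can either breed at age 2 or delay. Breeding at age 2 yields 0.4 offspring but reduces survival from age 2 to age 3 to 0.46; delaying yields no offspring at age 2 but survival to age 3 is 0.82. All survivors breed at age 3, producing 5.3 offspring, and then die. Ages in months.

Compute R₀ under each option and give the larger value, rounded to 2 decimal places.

3.35

breed at age 2: R₀ = 0.77 × (0.4 + 0.46 × 5.3) = 0.77 × 2.8380 = 2.1853
delay to age 3: R₀ = 0.77 × (0.82 × 5.3) = 0.77 × 4.3460 = 3.3464
Higher: delay to age 3 (3.3464).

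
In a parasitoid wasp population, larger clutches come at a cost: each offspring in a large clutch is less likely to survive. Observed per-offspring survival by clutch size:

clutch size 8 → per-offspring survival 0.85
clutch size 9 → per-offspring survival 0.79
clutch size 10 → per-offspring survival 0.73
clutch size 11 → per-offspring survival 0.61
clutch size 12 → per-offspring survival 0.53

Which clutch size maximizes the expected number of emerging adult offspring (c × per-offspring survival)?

10

Expected emerging adult offspring = c × s(c):
  c=8: 8 × 0.85 = 6.800
  c=9: 9 × 0.79 = 7.110
  c=10: 10 × 0.73 = 7.300
  c=11: 11 × 0.61 = 6.710
  c=12: 12 × 0.53 = 6.360
Maximum at c = 10 (7.300 emerging adult offspring).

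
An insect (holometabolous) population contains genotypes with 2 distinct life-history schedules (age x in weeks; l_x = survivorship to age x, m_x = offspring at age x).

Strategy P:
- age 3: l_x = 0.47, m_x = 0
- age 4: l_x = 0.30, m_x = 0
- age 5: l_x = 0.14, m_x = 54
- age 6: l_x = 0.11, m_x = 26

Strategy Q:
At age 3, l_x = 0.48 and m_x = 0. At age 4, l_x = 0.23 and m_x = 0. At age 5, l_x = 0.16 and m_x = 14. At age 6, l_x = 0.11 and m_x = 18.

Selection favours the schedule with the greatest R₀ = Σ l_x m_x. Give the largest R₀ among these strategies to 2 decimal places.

10.42

Strategy P: R₀ = 0.47×0 + 0.30×0 + 0.14×54 + 0.11×26 = 10.4200
Strategy Q: R₀ = 0.48×0 + 0.23×0 + 0.16×14 + 0.11×18 = 4.2200
Highest R₀: strategy P with 10.4200.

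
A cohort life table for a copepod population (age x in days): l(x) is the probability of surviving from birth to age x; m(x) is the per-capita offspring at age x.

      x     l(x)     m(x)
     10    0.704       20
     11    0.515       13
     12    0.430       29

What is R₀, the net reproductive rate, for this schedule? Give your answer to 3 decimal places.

33.245

R₀ = Σ l(x) m(x):
  age 10: 0.704 × 20 = 14.0800
  age 11: 0.515 × 13 = 6.6950
  age 12: 0.430 × 29 = 12.4700
R₀ = 14.0800 + 6.6950 + 12.4700 = 33.2450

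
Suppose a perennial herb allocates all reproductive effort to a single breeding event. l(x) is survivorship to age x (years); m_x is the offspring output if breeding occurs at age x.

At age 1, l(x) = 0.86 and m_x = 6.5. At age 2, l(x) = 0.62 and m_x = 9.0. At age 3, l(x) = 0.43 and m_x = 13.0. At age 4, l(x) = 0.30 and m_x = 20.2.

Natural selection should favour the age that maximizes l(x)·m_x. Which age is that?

Expected offspring if breeding at age x = l(x) × m_x:
  age 1: 0.86 × 6.5 = 5.590
  age 2: 0.62 × 9.0 = 5.580
  age 3: 0.43 × 13.0 = 5.590
  age 4: 0.30 × 20.2 = 6.060
Maximum at age 4 (6.060).

4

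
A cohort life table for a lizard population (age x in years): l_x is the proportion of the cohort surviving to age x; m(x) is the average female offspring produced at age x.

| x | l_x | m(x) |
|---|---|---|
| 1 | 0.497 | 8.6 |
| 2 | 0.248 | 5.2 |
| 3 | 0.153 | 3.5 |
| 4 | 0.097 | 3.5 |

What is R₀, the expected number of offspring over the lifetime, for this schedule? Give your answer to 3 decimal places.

6.439

R₀ = Σ l_x m(x):
  age 1: 0.497 × 8.6 = 4.2742
  age 2: 0.248 × 5.2 = 1.2896
  age 3: 0.153 × 3.5 = 0.5355
  age 4: 0.097 × 3.5 = 0.3395
R₀ = 4.2742 + 1.2896 + 0.5355 + 0.3395 = 6.4388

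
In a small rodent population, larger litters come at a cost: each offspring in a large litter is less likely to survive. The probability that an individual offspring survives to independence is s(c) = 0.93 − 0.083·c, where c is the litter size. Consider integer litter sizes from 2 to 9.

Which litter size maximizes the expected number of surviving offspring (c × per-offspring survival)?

Expected surviving offspring = c × s(c):
  c=2: 2 × 0.764 = 1.528
  c=3: 3 × 0.681 = 2.043
  c=4: 4 × 0.598 = 2.392
  c=5: 5 × 0.515 = 2.575
  c=6: 6 × 0.432 = 2.592
  c=7: 7 × 0.349 = 2.443
  c=8: 8 × 0.266 = 2.128
  c=9: 9 × 0.183 = 1.647
Maximum at c = 6 (2.592 surviving offspring).

6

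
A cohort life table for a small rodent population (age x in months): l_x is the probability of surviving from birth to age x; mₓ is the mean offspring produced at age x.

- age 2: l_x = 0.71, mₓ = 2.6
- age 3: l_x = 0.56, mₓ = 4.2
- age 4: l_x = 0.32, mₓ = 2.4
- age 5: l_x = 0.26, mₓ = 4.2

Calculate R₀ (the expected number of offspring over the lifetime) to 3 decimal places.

R₀ = Σ l_x mₓ:
  age 2: 0.71 × 2.6 = 1.8460
  age 3: 0.56 × 4.2 = 2.3520
  age 4: 0.32 × 2.4 = 0.7680
  age 5: 0.26 × 4.2 = 1.0920
R₀ = 1.8460 + 2.3520 + 0.7680 + 1.0920 = 6.0580

6.058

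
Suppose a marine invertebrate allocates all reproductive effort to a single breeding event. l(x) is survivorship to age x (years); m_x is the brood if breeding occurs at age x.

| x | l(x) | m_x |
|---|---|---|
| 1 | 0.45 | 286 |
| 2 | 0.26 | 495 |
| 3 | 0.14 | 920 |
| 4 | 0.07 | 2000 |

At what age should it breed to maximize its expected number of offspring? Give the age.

Expected offspring if breeding at age x = l(x) × m_x:
  age 1: 0.45 × 286 = 128.700
  age 2: 0.26 × 495 = 128.700
  age 3: 0.14 × 920 = 128.800
  age 4: 0.07 × 2000 = 140.000
Maximum at age 4 (140.000).

4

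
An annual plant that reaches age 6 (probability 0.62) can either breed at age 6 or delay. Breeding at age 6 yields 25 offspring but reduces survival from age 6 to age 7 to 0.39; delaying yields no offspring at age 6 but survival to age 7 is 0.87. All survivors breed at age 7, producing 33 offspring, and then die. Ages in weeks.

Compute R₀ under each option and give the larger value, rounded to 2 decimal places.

23.48

breed at age 6: R₀ = 0.62 × (25 + 0.39 × 33) = 0.62 × 37.8700 = 23.4794
delay to age 7: R₀ = 0.62 × (0.87 × 33) = 0.62 × 28.7100 = 17.8002
Higher: breed at age 6 (23.4794).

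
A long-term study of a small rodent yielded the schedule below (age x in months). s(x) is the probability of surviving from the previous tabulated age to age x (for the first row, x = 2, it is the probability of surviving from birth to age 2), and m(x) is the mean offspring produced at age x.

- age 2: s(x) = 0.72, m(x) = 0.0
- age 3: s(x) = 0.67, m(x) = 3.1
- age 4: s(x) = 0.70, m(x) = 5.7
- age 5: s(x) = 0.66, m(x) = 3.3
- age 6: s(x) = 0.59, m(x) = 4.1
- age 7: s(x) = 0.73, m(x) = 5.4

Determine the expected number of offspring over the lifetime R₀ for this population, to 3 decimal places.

5.213

Survivorship from birth: l_x = s_2·s_3·…·s_x.
  l_2 = 0.72000
  l_3 = 0.48240
  l_4 = 0.33768
  l_5 = 0.22287
  l_6 = 0.13149
  l_7 = 0.09599
R₀ = Σ l_x m(x):
  age 2: 0.72000 × 0.0 = 0.0000
  age 3: 0.48240 × 3.1 = 1.4954
  age 4: 0.33768 × 5.7 = 1.9248
  age 5: 0.22287 × 3.3 = 0.7355
  age 6: 0.13149 × 4.1 = 0.5391
  age 7: 0.09599 × 5.4 = 0.5183
R₀ = 0.0000 + 1.4954 + 1.9248 + 0.7355 + 0.5391 + 0.5183 = 5.2131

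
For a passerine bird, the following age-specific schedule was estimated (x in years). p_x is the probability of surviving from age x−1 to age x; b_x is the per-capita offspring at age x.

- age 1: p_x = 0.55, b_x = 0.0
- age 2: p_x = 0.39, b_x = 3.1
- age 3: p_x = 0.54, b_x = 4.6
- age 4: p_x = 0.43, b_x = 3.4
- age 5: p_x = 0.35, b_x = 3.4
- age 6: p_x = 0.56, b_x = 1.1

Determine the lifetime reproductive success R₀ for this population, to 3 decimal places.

1.437

Survivorship from birth: l_x = p_1·p_2·…·p_x.
  l_1 = 0.55000
  l_2 = 0.21450
  l_3 = 0.11583
  l_4 = 0.04981
  l_5 = 0.01743
  l_6 = 0.00976
R₀ = Σ l_x b_x:
  age 1: 0.55000 × 0.0 = 0.0000
  age 2: 0.21450 × 3.1 = 0.6650
  age 3: 0.11583 × 4.6 = 0.5328
  age 4: 0.04981 × 3.4 = 0.1694
  age 5: 0.01743 × 3.4 = 0.0593
  age 6: 0.00976 × 1.1 = 0.0107
R₀ = 0.0000 + 0.6650 + 0.5328 + 0.1694 + 0.0593 + 0.0107 = 1.4371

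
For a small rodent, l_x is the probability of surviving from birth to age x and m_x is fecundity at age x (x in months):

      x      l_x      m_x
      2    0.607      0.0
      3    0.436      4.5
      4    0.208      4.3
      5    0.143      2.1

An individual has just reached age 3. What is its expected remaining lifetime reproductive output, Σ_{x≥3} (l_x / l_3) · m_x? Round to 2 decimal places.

l_3 = 0.436. Conditional survival from age 3 to x is l_x / l_3.
  x=3: (0.436/0.436) × 4.5 = 4.5000
  x=4: (0.208/0.436) × 4.3 = 2.0514
  x=5: (0.143/0.436) × 2.1 = 0.6888
Sum = 4.5000 + 2.0514 + 0.6888 = 7.2401

7.24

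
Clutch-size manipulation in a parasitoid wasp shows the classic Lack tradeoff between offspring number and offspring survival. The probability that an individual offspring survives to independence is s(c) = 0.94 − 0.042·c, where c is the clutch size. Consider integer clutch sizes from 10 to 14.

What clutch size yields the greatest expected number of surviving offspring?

11

Expected surviving offspring = c × s(c):
  c=10: 10 × 0.520 = 5.200
  c=11: 11 × 0.478 = 5.258
  c=12: 12 × 0.436 = 5.232
  c=13: 13 × 0.394 = 5.122
  c=14: 14 × 0.352 = 4.928
Maximum at c = 11 (5.258 surviving offspring).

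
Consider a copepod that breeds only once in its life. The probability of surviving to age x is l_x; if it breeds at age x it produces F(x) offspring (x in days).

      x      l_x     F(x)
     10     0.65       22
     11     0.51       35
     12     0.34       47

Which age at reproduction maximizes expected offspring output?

Expected offspring if breeding at age x = l_x × F(x):
  age 10: 0.65 × 22 = 14.300
  age 11: 0.51 × 35 = 17.850
  age 12: 0.34 × 47 = 15.980
Maximum at age 11 (17.850).

11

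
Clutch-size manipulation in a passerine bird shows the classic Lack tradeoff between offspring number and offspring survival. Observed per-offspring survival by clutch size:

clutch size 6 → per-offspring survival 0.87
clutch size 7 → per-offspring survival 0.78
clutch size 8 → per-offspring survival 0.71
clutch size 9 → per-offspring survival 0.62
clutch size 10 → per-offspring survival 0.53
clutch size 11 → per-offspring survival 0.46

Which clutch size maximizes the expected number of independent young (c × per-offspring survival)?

8

Expected independent young = c × s(c):
  c=6: 6 × 0.87 = 5.220
  c=7: 7 × 0.78 = 5.460
  c=8: 8 × 0.71 = 5.680
  c=9: 9 × 0.62 = 5.580
  c=10: 10 × 0.53 = 5.300
  c=11: 11 × 0.46 = 5.060
Maximum at c = 8 (5.680 independent young).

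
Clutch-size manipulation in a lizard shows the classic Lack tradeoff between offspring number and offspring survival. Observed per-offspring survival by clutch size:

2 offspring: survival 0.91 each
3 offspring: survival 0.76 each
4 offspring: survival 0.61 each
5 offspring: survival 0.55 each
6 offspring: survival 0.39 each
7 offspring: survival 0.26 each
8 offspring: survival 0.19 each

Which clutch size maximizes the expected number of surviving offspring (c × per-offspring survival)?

5

Expected surviving offspring = c × s(c):
  c=2: 2 × 0.91 = 1.820
  c=3: 3 × 0.76 = 2.280
  c=4: 4 × 0.61 = 2.440
  c=5: 5 × 0.55 = 2.750
  c=6: 6 × 0.39 = 2.340
  c=7: 7 × 0.26 = 1.820
  c=8: 8 × 0.19 = 1.520
Maximum at c = 5 (2.750 surviving offspring).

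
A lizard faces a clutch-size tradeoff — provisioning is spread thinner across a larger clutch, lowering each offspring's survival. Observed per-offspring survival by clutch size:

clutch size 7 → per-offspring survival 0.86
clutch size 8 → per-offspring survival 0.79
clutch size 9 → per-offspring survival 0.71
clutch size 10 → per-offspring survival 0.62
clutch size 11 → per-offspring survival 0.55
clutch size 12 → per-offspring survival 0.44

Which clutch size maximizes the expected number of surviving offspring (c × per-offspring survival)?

9

Expected surviving offspring = c × s(c):
  c=7: 7 × 0.86 = 6.020
  c=8: 8 × 0.79 = 6.320
  c=9: 9 × 0.71 = 6.390
  c=10: 10 × 0.62 = 6.200
  c=11: 11 × 0.55 = 6.050
  c=12: 12 × 0.44 = 5.280
Maximum at c = 9 (6.390 surviving offspring).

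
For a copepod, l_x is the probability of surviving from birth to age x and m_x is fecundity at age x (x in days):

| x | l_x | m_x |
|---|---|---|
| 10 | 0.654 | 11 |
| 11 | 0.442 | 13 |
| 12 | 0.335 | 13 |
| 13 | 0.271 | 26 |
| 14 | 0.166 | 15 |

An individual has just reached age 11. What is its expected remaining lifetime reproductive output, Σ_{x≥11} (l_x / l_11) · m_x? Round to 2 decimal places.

44.43

l_11 = 0.442. Conditional survival from age 11 to x is l_x / l_11.
  x=11: (0.442/0.442) × 13 = 13.0000
  x=12: (0.335/0.442) × 13 = 9.8529
  x=13: (0.271/0.442) × 26 = 15.9412
  x=14: (0.166/0.442) × 15 = 5.6335
Sum = 13.0000 + 9.8529 + 15.9412 + 5.6335 = 44.4276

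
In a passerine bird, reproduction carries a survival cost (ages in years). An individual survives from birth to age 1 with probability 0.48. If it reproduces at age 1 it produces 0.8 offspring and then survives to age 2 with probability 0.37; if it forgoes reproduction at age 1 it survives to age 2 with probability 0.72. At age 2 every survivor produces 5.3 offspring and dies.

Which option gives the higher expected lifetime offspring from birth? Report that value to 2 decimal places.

breed at age 1: R₀ = 0.48 × (0.8 + 0.37 × 5.3) = 0.48 × 2.7610 = 1.3253
delay to age 2: R₀ = 0.48 × (0.72 × 5.3) = 0.48 × 3.8160 = 1.8317
Higher: delay to age 2 (1.8317).

1.83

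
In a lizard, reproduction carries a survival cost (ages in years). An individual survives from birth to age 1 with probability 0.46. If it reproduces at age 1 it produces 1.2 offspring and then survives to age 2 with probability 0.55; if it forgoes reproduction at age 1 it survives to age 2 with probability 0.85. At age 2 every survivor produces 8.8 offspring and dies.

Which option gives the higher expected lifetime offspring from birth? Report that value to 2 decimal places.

3.44

breed at age 1: R₀ = 0.46 × (1.2 + 0.55 × 8.8) = 0.46 × 6.0400 = 2.7784
delay to age 2: R₀ = 0.46 × (0.85 × 8.8) = 0.46 × 7.4800 = 3.4408
Higher: delay to age 2 (3.4408).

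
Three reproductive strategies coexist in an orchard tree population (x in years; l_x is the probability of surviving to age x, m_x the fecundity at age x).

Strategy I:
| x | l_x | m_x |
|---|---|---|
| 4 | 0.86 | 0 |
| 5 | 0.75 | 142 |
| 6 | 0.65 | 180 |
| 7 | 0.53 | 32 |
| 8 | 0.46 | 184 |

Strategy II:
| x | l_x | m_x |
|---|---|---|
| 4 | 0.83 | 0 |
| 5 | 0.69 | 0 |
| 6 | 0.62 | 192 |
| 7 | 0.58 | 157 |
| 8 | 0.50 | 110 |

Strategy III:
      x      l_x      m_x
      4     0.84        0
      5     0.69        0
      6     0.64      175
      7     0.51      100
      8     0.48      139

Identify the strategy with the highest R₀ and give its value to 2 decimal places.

Strategy I: R₀ = 0.86×0 + 0.75×142 + 0.65×180 + 0.53×32 + 0.46×184 = 325.1000
Strategy II: R₀ = 0.83×0 + 0.69×0 + 0.62×192 + 0.58×157 + 0.50×110 = 265.1000
Strategy III: R₀ = 0.84×0 + 0.69×0 + 0.64×175 + 0.51×100 + 0.48×139 = 229.7200
Highest R₀: strategy I with 325.1000.

325.10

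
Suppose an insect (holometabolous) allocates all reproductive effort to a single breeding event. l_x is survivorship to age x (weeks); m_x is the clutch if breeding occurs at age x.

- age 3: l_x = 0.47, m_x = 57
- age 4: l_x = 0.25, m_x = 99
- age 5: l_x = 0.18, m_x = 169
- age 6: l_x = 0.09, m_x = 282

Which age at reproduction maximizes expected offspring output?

5

Expected offspring if breeding at age x = l_x × m_x:
  age 3: 0.47 × 57 = 26.790
  age 4: 0.25 × 99 = 24.750
  age 5: 0.18 × 169 = 30.420
  age 6: 0.09 × 282 = 25.380
Maximum at age 5 (30.420).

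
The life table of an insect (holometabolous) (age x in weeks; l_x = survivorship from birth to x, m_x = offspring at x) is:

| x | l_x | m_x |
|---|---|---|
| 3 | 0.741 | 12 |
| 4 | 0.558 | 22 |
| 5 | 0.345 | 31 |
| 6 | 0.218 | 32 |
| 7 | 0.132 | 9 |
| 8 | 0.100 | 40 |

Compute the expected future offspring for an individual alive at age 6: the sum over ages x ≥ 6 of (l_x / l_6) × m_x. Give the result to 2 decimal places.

l_6 = 0.218. Conditional survival from age 6 to x is l_x / l_6.
  x=6: (0.218/0.218) × 32 = 32.0000
  x=7: (0.132/0.218) × 9 = 5.4495
  x=8: (0.100/0.218) × 40 = 18.3486
Sum = 32.0000 + 5.4495 + 18.3486 = 55.7982

55.80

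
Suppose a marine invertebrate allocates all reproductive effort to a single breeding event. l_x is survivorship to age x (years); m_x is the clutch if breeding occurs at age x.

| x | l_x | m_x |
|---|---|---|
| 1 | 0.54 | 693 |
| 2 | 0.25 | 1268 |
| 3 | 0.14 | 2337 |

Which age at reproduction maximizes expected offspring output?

1

Expected offspring if breeding at age x = l_x × m_x:
  age 1: 0.54 × 693 = 374.220
  age 2: 0.25 × 1268 = 317.000
  age 3: 0.14 × 2337 = 327.180
Maximum at age 1 (374.220).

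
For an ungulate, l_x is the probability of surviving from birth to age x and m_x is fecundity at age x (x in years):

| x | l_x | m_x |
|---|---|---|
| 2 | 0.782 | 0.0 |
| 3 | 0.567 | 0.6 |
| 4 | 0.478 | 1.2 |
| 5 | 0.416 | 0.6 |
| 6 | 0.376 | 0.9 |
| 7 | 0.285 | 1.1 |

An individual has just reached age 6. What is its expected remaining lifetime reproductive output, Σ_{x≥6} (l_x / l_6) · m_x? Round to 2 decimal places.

l_6 = 0.376. Conditional survival from age 6 to x is l_x / l_6.
  x=6: (0.376/0.376) × 0.9 = 0.9000
  x=7: (0.285/0.376) × 1.1 = 0.8338
Sum = 0.9000 + 0.8338 = 1.7338

1.73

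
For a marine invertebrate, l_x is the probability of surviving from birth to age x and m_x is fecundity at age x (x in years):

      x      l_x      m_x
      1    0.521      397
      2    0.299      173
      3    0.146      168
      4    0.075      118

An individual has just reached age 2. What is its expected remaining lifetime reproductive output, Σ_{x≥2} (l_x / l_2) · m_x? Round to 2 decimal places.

284.63

l_2 = 0.299. Conditional survival from age 2 to x is l_x / l_2.
  x=2: (0.299/0.299) × 173 = 173.0000
  x=3: (0.146/0.299) × 168 = 82.0334
  x=4: (0.075/0.299) × 118 = 29.5987
Sum = 173.0000 + 82.0334 + 29.5987 = 284.6321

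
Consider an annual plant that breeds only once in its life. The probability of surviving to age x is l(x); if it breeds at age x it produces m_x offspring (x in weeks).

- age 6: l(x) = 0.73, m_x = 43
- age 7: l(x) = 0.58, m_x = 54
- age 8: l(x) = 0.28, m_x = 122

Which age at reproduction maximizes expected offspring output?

8

Expected offspring if breeding at age x = l(x) × m_x:
  age 6: 0.73 × 43 = 31.390
  age 7: 0.58 × 54 = 31.320
  age 8: 0.28 × 122 = 34.160
Maximum at age 8 (34.160).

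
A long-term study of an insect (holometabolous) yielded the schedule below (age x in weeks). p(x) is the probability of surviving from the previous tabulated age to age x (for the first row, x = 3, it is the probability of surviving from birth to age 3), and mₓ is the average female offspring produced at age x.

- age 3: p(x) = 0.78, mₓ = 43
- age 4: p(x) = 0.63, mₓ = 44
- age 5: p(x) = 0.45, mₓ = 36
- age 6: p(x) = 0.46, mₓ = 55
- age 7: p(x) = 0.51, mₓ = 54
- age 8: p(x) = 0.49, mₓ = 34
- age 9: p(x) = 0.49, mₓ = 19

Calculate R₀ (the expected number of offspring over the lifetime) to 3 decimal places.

72.619

Survivorship from birth: l_x = p_3·p_4·…·p_x.
  l_3 = 0.78000
  l_4 = 0.49140
  l_5 = 0.22113
  l_6 = 0.10172
  l_7 = 0.05188
  l_8 = 0.02542
  l_9 = 0.01246
R₀ = Σ l_x mₓ:
  age 3: 0.78000 × 43 = 33.5400
  age 4: 0.49140 × 44 = 21.6216
  age 5: 0.22113 × 36 = 7.9607
  age 6: 0.10172 × 55 = 5.5946
  age 7: 0.05188 × 54 = 2.8015
  age 8: 0.02542 × 34 = 0.8643
  age 9: 0.01246 × 19 = 0.2367
R₀ = 33.5400 + 21.6216 + 7.9607 + 5.5946 + 2.8015 + 0.8643 + 0.2367 = 72.6194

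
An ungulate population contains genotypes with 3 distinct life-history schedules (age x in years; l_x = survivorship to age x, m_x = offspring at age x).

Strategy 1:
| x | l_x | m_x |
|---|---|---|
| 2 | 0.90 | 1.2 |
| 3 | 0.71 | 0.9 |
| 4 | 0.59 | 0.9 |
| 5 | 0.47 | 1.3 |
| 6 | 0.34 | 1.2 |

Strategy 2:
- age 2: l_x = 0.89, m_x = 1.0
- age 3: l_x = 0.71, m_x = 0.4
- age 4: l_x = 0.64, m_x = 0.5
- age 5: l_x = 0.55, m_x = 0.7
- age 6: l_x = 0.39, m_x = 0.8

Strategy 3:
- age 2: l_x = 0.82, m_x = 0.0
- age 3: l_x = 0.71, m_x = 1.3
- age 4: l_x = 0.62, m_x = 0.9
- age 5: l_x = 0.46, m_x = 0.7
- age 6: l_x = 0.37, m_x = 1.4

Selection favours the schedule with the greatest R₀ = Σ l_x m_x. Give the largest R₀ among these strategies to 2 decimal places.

3.27

Strategy 1: R₀ = 0.90×1.2 + 0.71×0.9 + 0.59×0.9 + 0.47×1.3 + 0.34×1.2 = 3.2690
Strategy 2: R₀ = 0.89×1.0 + 0.71×0.4 + 0.64×0.5 + 0.55×0.7 + 0.39×0.8 = 2.1910
Strategy 3: R₀ = 0.82×0.0 + 0.71×1.3 + 0.62×0.9 + 0.46×0.7 + 0.37×1.4 = 2.3210
Highest R₀: strategy 1 with 3.2690.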